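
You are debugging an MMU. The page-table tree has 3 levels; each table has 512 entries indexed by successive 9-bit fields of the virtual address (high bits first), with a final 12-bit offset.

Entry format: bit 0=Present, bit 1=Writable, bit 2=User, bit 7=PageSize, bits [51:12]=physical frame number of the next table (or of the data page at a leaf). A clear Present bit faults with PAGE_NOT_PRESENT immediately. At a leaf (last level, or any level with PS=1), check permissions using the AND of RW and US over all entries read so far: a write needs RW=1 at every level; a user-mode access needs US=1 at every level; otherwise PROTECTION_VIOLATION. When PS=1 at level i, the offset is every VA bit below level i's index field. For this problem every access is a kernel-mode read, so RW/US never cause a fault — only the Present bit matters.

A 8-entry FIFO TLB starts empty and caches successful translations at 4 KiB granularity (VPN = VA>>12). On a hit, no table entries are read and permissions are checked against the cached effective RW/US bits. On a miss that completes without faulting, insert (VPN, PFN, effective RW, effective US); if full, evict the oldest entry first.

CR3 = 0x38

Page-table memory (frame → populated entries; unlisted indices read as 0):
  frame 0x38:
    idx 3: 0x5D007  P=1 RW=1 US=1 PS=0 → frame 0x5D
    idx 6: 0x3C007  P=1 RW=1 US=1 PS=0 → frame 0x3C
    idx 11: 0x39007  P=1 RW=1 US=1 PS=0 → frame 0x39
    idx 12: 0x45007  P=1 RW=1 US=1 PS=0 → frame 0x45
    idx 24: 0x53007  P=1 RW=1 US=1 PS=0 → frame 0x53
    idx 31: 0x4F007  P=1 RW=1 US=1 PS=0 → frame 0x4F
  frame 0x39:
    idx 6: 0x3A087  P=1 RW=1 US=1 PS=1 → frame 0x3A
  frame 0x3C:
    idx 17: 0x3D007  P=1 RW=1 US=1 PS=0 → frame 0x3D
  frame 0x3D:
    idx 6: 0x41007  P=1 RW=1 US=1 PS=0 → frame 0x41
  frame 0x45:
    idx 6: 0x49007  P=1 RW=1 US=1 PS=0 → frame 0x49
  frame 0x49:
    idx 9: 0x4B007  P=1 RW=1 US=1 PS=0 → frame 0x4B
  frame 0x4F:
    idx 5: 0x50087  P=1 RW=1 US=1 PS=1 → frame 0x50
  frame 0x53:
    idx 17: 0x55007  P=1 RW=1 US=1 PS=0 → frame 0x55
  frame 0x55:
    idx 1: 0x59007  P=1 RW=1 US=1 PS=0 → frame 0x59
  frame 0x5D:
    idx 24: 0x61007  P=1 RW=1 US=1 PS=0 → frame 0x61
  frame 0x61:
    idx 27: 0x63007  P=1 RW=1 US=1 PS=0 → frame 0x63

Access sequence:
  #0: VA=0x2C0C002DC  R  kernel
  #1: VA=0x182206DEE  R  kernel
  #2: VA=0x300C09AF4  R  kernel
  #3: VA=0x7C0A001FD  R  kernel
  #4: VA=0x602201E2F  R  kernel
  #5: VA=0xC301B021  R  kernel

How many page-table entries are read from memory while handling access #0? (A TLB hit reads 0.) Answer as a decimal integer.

Per-access translation:
#0 VA=0x2C0C002DC (r,kernel):
  lvl0: tbl 0x38, slot 11 ⇒ 0x39007 (P1/RW1/US1/PS0)
  lvl1: tbl 0x39, slot 6 ⇒ 0x3A087 (P1/RW1/US1/PS1)
  ✓ 0x3A2DC (huge @L1)  — 2 lookups
#1 VA=0x182206DEE (r,kernel):
  lvl0: tbl 0x38, slot 6 ⇒ 0x3C007 (P1/RW1/US1/PS0)
  lvl1: tbl 0x3C, slot 17 ⇒ 0x3D007 (P1/RW1/US1/PS0)
  lvl2: tbl 0x3D, slot 6 ⇒ 0x41007 (P1/RW1/US1/PS0)
  ✓ 0x41DEE  — 3 lookups
#2 VA=0x300C09AF4 (r,kernel):
  lvl0: tbl 0x38, slot 12 ⇒ 0x45007 (P1/RW1/US1/PS0)
  lvl1: tbl 0x45, slot 6 ⇒ 0x49007 (P1/RW1/US1/PS0)
  lvl2: tbl 0x49, slot 9 ⇒ 0x4B007 (P1/RW1/US1/PS0)
  ✓ 0x4BAF4  — 3 lookups
#3 VA=0x7C0A001FD (r,kernel):
  lvl0: tbl 0x38, slot 31 ⇒ 0x4F007 (P1/RW1/US1/PS0)
  lvl1: tbl 0x4F, slot 5 ⇒ 0x50087 (P1/RW1/US1/PS1)
  ✓ 0x501FD (huge @L1)  — 2 lookups
#4 VA=0x602201E2F (r,kernel):
  lvl0: tbl 0x38, slot 24 ⇒ 0x53007 (P1/RW1/US1/PS0)
  lvl1: tbl 0x53, slot 17 ⇒ 0x55007 (P1/RW1/US1/PS0)
  lvl2: tbl 0x55, slot 1 ⇒ 0x59007 (P1/RW1/US1/PS0)
  ✓ 0x59E2F  — 3 lookups
#5 VA=0xC301B021 (r,kernel):
  lvl0: tbl 0x38, slot 3 ⇒ 0x5D007 (P1/RW1/US1/PS0)
  lvl1: tbl 0x5D, slot 24 ⇒ 0x61007 (P1/RW1/US1/PS0)
  lvl2: tbl 0x61, slot 27 ⇒ 0x63007 (P1/RW1/US1/PS0)
  ✓ 0x63021  — 3 lookups

Entries read for #0: 2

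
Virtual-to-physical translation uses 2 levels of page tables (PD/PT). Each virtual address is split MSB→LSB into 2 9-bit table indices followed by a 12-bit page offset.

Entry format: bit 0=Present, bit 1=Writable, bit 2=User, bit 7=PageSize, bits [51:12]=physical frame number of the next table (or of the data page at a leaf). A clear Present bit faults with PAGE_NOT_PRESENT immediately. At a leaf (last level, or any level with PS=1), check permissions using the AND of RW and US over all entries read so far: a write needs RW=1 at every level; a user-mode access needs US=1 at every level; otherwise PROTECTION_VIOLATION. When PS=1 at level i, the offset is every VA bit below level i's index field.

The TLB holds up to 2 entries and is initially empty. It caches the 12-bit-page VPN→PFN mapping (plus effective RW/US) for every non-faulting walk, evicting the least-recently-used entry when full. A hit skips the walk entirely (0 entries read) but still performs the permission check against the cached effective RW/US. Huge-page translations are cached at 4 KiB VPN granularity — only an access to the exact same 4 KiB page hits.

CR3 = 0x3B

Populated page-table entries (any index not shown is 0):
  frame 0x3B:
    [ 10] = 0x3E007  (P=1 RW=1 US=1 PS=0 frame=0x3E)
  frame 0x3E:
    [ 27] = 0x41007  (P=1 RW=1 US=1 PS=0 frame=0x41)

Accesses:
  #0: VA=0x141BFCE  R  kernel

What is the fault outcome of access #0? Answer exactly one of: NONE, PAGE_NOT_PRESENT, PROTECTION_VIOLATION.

Trace:
#0 VA=0x141BFCE (r,kernel):
  L0: frame=0x3B idx=10 entry=0x3E007 [P=1 RW=1 US=1 PS=0]
  L1: frame=0x3E idx=27 entry=0x41007 [P=1 RW=1 US=1 PS=0]
  ✓ 0x41FCE  — 2 lookups

Access #0 fault: NONE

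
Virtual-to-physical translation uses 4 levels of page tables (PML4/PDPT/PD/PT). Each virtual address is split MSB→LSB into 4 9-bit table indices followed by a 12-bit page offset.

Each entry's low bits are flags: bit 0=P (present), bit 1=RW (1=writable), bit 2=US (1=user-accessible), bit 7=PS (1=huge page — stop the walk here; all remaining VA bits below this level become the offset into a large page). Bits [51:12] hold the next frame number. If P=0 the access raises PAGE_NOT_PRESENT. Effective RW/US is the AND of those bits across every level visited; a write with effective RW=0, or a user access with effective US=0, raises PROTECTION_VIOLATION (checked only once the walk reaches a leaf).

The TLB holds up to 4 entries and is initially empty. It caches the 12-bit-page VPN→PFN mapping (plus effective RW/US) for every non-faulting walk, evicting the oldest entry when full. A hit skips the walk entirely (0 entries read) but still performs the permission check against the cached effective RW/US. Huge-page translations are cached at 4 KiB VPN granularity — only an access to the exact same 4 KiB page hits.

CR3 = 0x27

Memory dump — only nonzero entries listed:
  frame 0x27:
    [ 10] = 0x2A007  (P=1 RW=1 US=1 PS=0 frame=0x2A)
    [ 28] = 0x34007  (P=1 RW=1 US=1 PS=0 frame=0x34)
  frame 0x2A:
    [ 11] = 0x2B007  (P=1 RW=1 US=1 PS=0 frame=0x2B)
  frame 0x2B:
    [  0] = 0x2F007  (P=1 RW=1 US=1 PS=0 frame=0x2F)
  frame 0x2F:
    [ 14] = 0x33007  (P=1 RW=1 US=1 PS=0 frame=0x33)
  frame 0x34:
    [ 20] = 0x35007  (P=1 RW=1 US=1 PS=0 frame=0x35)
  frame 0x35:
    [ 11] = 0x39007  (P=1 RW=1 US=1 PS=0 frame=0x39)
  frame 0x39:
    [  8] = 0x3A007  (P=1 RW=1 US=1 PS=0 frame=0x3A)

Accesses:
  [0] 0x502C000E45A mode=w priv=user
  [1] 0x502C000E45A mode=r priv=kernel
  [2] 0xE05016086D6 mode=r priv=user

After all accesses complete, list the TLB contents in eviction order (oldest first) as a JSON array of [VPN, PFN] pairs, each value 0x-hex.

Trace:
#0 VA=0x502C000E45A (w,user):
  [0] read 0x27 idx=10: raw=0x2A007 flags P=1 W=1 U=1 S=0
  [1] read 0x2A idx=11: raw=0x2B007 flags P=1 W=1 U=1 S=0
  [2] read 0x2B idx=0: raw=0x2F007 flags P=1 W=1 U=1 S=0
  [3] read 0x2F idx=14: raw=0x33007 flags P=1 W=1 U=1 S=0
  → PA=0x3345A  (4 entries read)
#1 VA=0x502C000E45A (r,kernel):
  TLB hit vpn=0x502C000E → PA=0x3345A
#2 VA=0xE05016086D6 (r,user):
  [0] read 0x27 idx=28: raw=0x34007 flags P=1 W=1 U=1 S=0
  [1] read 0x34 idx=20: raw=0x35007 flags P=1 W=1 U=1 S=0
  [2] read 0x35 idx=11: raw=0x39007 flags P=1 W=1 U=1 S=0
  [3] read 0x39 idx=8: raw=0x3A007 flags P=1 W=1 U=1 S=0
  → PA=0x3A6D6  (4 entries read)

TLB: [["0x502C000E", "0x33"], ["0xE0501608", "0x3A"]]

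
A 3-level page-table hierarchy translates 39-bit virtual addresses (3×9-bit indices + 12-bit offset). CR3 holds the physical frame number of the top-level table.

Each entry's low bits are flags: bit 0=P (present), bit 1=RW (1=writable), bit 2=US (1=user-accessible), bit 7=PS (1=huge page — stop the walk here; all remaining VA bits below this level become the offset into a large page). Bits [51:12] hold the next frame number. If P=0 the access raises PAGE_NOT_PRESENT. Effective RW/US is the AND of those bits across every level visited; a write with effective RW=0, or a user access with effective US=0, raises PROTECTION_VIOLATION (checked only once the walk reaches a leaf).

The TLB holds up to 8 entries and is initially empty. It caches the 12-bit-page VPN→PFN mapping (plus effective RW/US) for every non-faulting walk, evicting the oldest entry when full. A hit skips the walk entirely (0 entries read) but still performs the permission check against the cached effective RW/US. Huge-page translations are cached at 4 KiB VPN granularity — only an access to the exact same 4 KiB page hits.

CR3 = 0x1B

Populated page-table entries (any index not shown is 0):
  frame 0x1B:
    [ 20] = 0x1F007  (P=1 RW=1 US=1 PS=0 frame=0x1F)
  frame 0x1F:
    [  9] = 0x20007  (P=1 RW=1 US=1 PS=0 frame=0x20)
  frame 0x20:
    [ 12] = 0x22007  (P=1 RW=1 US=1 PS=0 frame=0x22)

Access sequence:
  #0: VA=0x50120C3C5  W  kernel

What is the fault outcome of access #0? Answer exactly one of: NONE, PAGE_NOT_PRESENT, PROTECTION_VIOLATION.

Per-access translation:
#0 VA=0x50120C3C5 (w,kernel):
  [0] read 0x1B idx=20: raw=0x1F007 flags P=1 W=1 U=1 S=0
  [1] read 0x1F idx=9: raw=0x20007 flags P=1 W=1 U=1 S=0
  [2] read 0x20 idx=12: raw=0x22007 flags P=1 W=1 U=1 S=0
  ⇒ phys 0x223C5  [3 reads]

Access #0 fault: NONE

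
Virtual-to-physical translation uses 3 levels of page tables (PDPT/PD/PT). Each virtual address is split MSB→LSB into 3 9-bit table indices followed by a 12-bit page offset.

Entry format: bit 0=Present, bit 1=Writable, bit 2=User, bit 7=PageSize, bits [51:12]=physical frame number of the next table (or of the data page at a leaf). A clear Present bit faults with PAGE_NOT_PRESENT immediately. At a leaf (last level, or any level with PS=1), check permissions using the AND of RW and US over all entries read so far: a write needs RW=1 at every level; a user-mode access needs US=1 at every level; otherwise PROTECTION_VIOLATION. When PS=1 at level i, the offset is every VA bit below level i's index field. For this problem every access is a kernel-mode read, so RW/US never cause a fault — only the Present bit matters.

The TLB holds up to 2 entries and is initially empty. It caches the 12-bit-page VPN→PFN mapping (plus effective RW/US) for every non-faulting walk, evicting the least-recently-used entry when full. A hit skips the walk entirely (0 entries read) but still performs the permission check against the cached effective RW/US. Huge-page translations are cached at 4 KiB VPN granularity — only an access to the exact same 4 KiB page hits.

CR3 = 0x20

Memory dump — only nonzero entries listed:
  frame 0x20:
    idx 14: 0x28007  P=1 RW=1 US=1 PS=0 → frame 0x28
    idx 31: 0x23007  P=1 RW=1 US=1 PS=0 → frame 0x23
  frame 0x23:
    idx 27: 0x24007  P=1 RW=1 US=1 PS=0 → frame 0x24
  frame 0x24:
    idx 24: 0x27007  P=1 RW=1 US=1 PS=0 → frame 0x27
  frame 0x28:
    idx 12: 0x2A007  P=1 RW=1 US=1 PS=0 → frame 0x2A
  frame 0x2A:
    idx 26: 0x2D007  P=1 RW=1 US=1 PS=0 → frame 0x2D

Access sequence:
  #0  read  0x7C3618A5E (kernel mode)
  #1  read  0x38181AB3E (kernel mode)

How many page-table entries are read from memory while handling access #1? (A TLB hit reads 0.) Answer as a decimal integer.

Trace:
#0 VA=0x7C3618A5E (r,kernel):
  L0: frame=0x20 idx=31 entry=0x23007 [P=1 RW=1 US=1 PS=0]
  L1: frame=0x23 idx=27 entry=0x24007 [P=1 RW=1 US=1 PS=0]
  L2: frame=0x24 idx=24 entry=0x27007 [P=1 RW=1 US=1 PS=0]
  ⇒ phys 0x27A5E  [3 reads]
#1 VA=0x38181AB3E (r,kernel):
  L0: frame=0x20 idx=14 entry=0x28007 [P=1 RW=1 US=1 PS=0]
  L1: frame=0x28 idx=12 entry=0x2A007 [P=1 RW=1 US=1 PS=0]
  L2: frame=0x2A idx=26 entry=0x2D007 [P=1 RW=1 US=1 PS=0]
  ⇒ phys 0x2DB3E  [3 reads]

Entries read for #1: 3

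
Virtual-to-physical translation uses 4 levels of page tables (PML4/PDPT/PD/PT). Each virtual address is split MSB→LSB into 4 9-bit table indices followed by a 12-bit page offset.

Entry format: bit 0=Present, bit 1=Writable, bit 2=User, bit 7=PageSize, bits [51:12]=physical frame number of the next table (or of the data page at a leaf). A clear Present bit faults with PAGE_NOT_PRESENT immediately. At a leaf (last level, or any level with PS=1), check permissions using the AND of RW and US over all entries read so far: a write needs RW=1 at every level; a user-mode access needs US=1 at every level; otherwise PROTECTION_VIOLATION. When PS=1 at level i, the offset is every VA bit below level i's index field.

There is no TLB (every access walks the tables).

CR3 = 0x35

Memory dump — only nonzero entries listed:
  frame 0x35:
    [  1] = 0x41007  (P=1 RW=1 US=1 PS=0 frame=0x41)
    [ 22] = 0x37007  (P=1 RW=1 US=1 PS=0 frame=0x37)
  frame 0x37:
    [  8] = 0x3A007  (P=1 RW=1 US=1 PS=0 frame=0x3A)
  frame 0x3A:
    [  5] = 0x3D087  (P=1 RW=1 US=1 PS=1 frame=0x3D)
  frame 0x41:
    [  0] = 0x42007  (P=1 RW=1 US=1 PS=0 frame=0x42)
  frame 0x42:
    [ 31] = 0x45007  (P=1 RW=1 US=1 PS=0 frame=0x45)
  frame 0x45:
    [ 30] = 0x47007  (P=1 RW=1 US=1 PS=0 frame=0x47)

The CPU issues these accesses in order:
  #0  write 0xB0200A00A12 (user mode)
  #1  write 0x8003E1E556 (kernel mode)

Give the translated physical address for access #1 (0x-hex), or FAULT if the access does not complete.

Walk each access:
#0 VA=0xB0200A00A12 (w,user):
  L0: frame=0x35 idx=22 entry=0x37007 [P=1 RW=1 US=1 PS=0]
  L1: frame=0x37 idx=8 entry=0x3A007 [P=1 RW=1 US=1 PS=0]
  L2: frame=0x3A idx=5 entry=0x3D087 [P=1 RW=1 US=1 PS=1]
  ✓ 0x3DA12 (huge @L2)  — 3 lookups
#1 VA=0x8003E1E556 (w,kernel):
  L0: frame=0x35 idx=1 entry=0x41007 [P=1 RW=1 US=1 PS=0]
  L1: frame=0x41 idx=0 entry=0x42007 [P=1 RW=1 US=1 PS=0]
  L2: frame=0x42 idx=31 entry=0x45007 [P=1 RW=1 US=1 PS=0]
  L3: frame=0x45 idx=30 entry=0x47007 [P=1 RW=1 US=1 PS=0]
  ✓ 0x47556  — 4 lookups

Access #1 PA: 0x47556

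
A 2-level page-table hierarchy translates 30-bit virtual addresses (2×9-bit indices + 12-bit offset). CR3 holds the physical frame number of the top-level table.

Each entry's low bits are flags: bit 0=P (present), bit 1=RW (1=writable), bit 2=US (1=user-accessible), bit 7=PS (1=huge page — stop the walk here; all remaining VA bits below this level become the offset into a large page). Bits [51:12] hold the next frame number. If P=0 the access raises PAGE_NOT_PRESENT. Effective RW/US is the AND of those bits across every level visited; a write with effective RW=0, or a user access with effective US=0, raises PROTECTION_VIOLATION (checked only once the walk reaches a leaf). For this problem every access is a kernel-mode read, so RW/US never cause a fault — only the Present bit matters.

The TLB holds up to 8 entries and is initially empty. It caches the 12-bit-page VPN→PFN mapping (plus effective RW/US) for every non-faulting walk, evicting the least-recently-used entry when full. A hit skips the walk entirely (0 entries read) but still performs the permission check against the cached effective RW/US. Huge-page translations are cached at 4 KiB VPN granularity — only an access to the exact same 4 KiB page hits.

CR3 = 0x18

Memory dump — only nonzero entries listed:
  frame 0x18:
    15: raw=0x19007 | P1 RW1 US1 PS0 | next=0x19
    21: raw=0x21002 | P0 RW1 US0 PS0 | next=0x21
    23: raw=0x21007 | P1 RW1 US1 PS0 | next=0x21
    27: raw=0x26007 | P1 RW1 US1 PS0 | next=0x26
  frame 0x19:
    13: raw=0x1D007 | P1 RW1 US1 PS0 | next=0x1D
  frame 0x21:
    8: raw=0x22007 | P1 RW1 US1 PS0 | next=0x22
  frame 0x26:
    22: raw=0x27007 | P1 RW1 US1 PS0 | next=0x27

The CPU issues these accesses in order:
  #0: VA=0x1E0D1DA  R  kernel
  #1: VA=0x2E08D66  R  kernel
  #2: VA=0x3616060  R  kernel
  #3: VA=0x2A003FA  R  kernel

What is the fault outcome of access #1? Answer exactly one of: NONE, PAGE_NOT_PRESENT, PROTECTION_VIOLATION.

Trace:
#0 VA=0x1E0D1DA (r,kernel):
  L0: frame=0x18 idx=15 entry=0x19007 [P=1 RW=1 US=1 PS=0]
  L1: frame=0x19 idx=13 entry=0x1D007 [P=1 RW=1 US=1 PS=0]
  ✓ 0x1D1DA  — 2 lookups
#1 VA=0x2E08D66 (r,kernel):
  L0: frame=0x18 idx=23 entry=0x21007 [P=1 RW=1 US=1 PS=0]
  L1: frame=0x21 idx=8 entry=0x22007 [P=1 RW=1 US=1 PS=0]
  ✓ 0x22D66  — 2 lookups
#2 VA=0x3616060 (r,kernel):
  L0: frame=0x18 idx=27 entry=0x26007 [P=1 RW=1 US=1 PS=0]
  L1: frame=0x26 idx=22 entry=0x27007 [P=1 RW=1 US=1 PS=0]
  ✓ 0x27060  — 2 lookups
#3 VA=0x2A003FA (r,kernel):
  L0: frame=0x18 idx=21 entry=0x21002 [P=0 RW=1 US=0 PS=0]
  ⇒ fault: PAGE_NOT_PRESENT  — 1 lookups

Access #1 fault: NONE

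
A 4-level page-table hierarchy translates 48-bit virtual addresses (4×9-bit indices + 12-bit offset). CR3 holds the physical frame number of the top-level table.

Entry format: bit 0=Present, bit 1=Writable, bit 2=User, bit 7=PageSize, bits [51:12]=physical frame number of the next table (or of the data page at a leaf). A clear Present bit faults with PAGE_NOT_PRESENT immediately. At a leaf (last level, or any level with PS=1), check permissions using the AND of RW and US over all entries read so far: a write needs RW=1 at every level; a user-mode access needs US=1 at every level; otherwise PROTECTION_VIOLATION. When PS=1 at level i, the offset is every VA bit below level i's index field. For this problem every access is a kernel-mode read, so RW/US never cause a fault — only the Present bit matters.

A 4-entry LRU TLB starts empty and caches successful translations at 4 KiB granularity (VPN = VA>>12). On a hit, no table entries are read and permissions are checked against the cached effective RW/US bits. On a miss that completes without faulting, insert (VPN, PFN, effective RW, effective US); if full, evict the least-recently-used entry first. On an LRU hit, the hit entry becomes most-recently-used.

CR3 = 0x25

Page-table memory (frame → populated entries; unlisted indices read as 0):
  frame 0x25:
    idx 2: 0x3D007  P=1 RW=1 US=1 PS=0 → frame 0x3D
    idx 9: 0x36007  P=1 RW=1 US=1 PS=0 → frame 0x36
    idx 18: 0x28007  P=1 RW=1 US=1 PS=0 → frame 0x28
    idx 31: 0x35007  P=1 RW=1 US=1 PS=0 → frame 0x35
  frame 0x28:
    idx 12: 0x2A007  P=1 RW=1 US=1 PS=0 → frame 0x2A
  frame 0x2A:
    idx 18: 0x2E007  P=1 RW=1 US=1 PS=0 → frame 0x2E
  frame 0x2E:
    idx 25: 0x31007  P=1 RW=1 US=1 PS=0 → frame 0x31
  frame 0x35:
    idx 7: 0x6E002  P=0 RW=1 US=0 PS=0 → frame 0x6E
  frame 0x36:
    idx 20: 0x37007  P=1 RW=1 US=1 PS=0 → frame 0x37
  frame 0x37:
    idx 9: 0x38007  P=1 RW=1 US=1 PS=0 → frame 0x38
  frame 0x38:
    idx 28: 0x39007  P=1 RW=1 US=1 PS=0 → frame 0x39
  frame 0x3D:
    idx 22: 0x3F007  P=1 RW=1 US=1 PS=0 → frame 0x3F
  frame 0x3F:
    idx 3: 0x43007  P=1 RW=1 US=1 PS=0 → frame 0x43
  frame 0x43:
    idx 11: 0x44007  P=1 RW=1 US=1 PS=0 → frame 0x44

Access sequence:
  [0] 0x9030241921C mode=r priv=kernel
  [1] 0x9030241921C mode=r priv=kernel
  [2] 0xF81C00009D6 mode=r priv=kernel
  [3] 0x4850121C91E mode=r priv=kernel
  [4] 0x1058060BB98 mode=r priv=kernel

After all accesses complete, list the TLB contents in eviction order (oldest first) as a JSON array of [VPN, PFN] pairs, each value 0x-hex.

Walk each access:
#0 VA=0x9030241921C (r,kernel):
  [0] read 0x25 idx=18: raw=0x28007 flags P=1 W=1 U=1 S=0
  [1] read 0x28 idx=12: raw=0x2A007 flags P=1 W=1 U=1 S=0
  [2] read 0x2A idx=18: raw=0x2E007 flags P=1 W=1 U=1 S=0
  [3] read 0x2E idx=25: raw=0x31007 flags P=1 W=1 U=1 S=0
  → PA=0x3121C  (4 entries read)
#1 VA=0x9030241921C (r,kernel):
  TLB hit vpn=0x90302419 → PA=0x3121C
#2 VA=0xF81C00009D6 (r,kernel):
  [0] read 0x25 idx=31: raw=0x35007 flags P=1 W=1 U=1 S=0
  [1] read 0x35 idx=7: raw=0x6E002 flags P=0 W=1 U=0 S=0
  → PAGE_NOT_PRESENT  (2 entries read)
#3 VA=0x4850121C91E (r,kernel):
  [0] read 0x25 idx=9: raw=0x36007 flags P=1 W=1 U=1 S=0
  [1] read 0x36 idx=20: raw=0x37007 flags P=1 W=1 U=1 S=0
  [2] read 0x37 idx=9: raw=0x38007 flags P=1 W=1 U=1 S=0
  [3] read 0x38 idx=28: raw=0x39007 flags P=1 W=1 U=1 S=0
  → PA=0x3991E  (4 entries read)
#4 VA=0x1058060BB98 (r,kernel):
  [0] read 0x25 idx=2: raw=0x3D007 flags P=1 W=1 U=1 S=0
  [1] read 0x3D idx=22: raw=0x3F007 flags P=1 W=1 U=1 S=0
  [2] read 0x3F idx=3: raw=0x43007 flags P=1 W=1 U=1 S=0
  [3] read 0x43 idx=11: raw=0x44007 flags P=1 W=1 U=1 S=0
  → PA=0x44B98  (4 entries read)

TLB: [["0x90302419", "0x31"], ["0x4850121C", "0x39"], ["0x1058060B", "0x44"]]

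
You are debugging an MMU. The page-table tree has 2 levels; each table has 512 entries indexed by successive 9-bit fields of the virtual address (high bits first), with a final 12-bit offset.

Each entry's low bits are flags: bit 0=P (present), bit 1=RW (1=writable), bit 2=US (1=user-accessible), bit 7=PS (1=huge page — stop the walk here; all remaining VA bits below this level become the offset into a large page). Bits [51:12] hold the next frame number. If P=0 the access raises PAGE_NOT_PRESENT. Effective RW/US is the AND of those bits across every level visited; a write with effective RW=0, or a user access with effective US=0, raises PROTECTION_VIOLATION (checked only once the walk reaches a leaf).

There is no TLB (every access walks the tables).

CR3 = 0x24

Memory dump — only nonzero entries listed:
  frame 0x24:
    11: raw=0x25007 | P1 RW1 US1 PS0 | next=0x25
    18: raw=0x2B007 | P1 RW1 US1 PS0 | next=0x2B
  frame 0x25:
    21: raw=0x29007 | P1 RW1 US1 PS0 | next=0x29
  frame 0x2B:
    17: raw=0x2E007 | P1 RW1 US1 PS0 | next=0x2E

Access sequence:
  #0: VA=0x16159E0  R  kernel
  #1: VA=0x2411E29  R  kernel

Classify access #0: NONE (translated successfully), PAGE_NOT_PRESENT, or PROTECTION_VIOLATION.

Trace:
#0 VA=0x16159E0 (r,kernel):
  L0: frame=0x24 idx=11 entry=0x25007 [P=1 RW=1 US=1 PS=0]
  L1: frame=0x25 idx=21 entry=0x29007 [P=1 RW=1 US=1 PS=0]
  ✓ 0x299E0  — 2 lookups
#1 VA=0x2411E29 (r,kernel):
  L0: frame=0x24 idx=18 entry=0x2B007 [P=1 RW=1 US=1 PS=0]
  L1: frame=0x2B idx=17 entry=0x2E007 [P=1 RW=1 US=1 PS=0]
  ✓ 0x2EE29  — 2 lookups

Access #0 fault: NONE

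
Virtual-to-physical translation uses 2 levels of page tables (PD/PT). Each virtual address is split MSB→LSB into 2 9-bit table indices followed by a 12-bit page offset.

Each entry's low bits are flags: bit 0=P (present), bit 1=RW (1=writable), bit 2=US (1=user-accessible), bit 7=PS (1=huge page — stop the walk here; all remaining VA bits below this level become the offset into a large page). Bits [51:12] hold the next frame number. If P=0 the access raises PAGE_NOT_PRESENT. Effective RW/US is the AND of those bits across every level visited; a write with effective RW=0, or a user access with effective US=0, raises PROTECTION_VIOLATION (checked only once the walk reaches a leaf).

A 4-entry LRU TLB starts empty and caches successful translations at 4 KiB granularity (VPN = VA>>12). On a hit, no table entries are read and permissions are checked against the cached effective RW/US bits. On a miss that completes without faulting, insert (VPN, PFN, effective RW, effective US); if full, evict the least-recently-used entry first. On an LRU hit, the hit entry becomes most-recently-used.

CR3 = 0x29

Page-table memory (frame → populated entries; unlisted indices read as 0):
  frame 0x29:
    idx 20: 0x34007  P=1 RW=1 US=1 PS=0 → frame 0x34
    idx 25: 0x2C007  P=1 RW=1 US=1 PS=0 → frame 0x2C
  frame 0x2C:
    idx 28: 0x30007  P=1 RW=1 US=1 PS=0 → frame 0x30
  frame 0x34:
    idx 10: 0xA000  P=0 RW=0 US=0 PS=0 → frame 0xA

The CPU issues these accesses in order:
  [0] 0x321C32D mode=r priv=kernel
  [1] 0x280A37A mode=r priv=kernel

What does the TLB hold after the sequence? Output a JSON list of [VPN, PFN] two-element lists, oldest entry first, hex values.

Walk each access:
#0 VA=0x321C32D (r,kernel):
  [0] read 0x29 idx=25: raw=0x2C007 flags P=1 W=1 U=1 S=0
  [1] read 0x2C idx=28: raw=0x30007 flags P=1 W=1 U=1 S=0
  → PA=0x3032D  (2 entries read)
#1 VA=0x280A37A (r,kernel):
  [0] read 0x29 idx=20: raw=0x34007 flags P=1 W=1 U=1 S=0
  [1] read 0x34 idx=10: raw=0xA000 flags P=0 W=0 U=0 S=0
  ✗ PAGE_NOT_PRESENT  [2 reads]

TLB: [["0x321C", "0x30"]]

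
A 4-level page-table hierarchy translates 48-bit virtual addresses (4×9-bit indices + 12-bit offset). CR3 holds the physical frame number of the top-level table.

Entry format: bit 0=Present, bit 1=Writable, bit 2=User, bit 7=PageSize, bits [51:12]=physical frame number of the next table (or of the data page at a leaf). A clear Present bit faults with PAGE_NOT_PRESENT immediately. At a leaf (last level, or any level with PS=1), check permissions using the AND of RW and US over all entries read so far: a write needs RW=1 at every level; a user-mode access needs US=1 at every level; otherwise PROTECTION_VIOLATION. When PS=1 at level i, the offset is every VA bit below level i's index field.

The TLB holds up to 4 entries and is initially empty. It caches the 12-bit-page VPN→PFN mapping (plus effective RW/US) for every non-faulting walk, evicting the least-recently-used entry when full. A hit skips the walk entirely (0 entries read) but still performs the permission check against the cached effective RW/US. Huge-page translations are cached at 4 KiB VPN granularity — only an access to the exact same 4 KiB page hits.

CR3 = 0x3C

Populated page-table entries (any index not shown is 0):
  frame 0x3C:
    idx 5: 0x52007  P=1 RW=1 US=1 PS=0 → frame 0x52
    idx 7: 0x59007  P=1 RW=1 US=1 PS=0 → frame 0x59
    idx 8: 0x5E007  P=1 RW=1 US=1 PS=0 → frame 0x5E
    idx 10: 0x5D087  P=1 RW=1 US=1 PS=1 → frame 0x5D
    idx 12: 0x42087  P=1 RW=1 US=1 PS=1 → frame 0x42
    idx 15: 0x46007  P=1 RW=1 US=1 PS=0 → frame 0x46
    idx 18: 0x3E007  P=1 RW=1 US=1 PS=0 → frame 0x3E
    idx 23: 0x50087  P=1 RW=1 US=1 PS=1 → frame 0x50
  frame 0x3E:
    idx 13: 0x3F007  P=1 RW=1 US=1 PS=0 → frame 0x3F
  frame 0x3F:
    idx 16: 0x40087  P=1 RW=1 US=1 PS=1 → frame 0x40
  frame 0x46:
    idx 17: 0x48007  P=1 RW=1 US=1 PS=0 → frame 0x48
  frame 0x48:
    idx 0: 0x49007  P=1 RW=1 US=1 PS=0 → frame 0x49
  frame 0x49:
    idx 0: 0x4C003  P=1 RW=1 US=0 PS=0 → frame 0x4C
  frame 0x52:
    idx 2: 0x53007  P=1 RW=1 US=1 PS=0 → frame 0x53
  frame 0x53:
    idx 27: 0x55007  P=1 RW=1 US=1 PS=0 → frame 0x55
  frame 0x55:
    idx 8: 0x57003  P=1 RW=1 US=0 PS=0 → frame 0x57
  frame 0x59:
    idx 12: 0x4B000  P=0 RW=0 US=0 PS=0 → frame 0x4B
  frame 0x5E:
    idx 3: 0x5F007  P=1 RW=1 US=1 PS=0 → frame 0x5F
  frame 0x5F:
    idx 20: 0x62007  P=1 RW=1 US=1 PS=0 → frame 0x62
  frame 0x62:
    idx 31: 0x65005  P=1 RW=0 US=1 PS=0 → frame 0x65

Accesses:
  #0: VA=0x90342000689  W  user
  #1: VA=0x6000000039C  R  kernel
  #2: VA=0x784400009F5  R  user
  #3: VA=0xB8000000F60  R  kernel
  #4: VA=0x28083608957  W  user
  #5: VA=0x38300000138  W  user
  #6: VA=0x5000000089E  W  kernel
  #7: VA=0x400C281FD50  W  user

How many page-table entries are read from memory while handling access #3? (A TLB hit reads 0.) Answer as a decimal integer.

Per-access translation:
#0 VA=0x90342000689 (w,user):
  L0: frame=0x3C idx=18 entry=0x3E007 [P=1 RW=1 US=1 PS=0]
  L1: frame=0x3E idx=13 entry=0x3F007 [P=1 RW=1 US=1 PS=0]
  L2: frame=0x3F idx=16 entry=0x40087 [P=1 RW=1 US=1 PS=1]
  ✓ 0x40689 (huge @L2)  — 3 lookups
#1 VA=0x6000000039C (r,kernel):
  L0: frame=0x3C idx=12 entry=0x42087 [P=1 RW=1 US=1 PS=1]
  ✓ 0x4239C (huge @L0)  — 1 lookups
#2 VA=0x784400009F5 (r,user):
  L0: frame=0x3C idx=15 entry=0x46007 [P=1 RW=1 US=1 PS=0]
  L1: frame=0x46 idx=17 entry=0x48007 [P=1 RW=1 US=1 PS=0]
  L2: frame=0x48 idx=0 entry=0x49007 [P=1 RW=1 US=1 PS=0]
  L3: frame=0x49 idx=0 entry=0x4C003 [P=1 RW=1 US=0 PS=0]
  ⇒ fault: PROTECTION_VIOLATION  — 4 lookups
#3 VA=0xB8000000F60 (r,kernel):
  L0: frame=0x3C idx=23 entry=0x50087 [P=1 RW=1 US=1 PS=1]
  ✓ 0x50F60 (huge @L0)  — 1 lookups
#4 VA=0x28083608957 (w,user):
  L0: frame=0x3C idx=5 entry=0x52007 [P=1 RW=1 US=1 PS=0]
  L1: frame=0x52 idx=2 entry=0x53007 [P=1 RW=1 US=1 PS=0]
  L2: frame=0x53 idx=27 entry=0x55007 [P=1 RW=1 US=1 PS=0]
  L3: frame=0x55 idx=8 entry=0x57003 [P=1 RW=1 US=0 PS=0]
  ⇒ fault: PROTECTION_VIOLATION  — 4 lookups
#5 VA=0x38300000138 (w,user):
  L0: frame=0x3C idx=7 entry=0x59007 [P=1 RW=1 US=1 PS=0]
  L1: frame=0x59 idx=12 entry=0x4B000 [P=0 RW=0 US=0 PS=0]
  ⇒ fault: PAGE_NOT_PRESENT  — 2 lookups
#6 VA=0x5000000089E (w,kernel):
  L0: frame=0x3C idx=10 entry=0x5D087 [P=1 RW=1 US=1 PS=1]
  ✓ 0x5D89E (huge @L0)  — 1 lookups
#7 VA=0x400C281FD50 (w,user):
  L0: frame=0x3C idx=8 entry=0x5E007 [P=1 RW=1 US=1 PS=0]
  L1: frame=0x5E idx=3 entry=0x5F007 [P=1 RW=1 US=1 PS=0]
  L2: frame=0x5F idx=20 entry=0x62007 [P=1 RW=1 US=1 PS=0]
  L3: frame=0x62 idx=31 entry=0x65005 [P=1 RW=0 US=1 PS=0]
  ⇒ fault: PROTECTION_VIOLATION  — 4 lookups

Entries read for #3: 1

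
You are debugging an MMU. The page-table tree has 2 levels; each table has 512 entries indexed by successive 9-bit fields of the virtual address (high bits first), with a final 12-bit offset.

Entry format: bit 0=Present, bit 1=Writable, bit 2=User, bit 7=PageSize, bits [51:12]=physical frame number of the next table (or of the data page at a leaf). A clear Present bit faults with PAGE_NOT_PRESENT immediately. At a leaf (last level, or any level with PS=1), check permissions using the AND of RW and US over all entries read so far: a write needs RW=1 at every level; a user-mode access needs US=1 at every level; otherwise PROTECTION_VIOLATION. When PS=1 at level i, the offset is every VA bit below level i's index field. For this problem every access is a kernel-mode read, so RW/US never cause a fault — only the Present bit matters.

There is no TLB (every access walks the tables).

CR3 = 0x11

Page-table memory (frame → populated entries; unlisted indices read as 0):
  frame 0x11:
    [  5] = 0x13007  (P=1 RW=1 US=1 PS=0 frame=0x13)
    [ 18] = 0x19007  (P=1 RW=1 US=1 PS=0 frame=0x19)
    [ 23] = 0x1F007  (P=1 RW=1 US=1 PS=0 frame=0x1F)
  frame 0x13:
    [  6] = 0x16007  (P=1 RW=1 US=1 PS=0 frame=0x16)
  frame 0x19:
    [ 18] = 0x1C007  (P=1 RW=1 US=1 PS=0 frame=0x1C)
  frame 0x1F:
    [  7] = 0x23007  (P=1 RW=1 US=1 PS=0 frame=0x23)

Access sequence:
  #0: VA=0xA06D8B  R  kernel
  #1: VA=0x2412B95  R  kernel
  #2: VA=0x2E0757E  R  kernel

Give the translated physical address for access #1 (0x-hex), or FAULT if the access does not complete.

Walk each access:
#0 VA=0xA06D8B (r,kernel):
  [0] read 0x11 idx=5: raw=0x13007 flags P=1 W=1 U=1 S=0
  [1] read 0x13 idx=6: raw=0x16007 flags P=1 W=1 U=1 S=0
  ⇒ phys 0x16D8B  [2 reads]
#1 VA=0x2412B95 (r,kernel):
  [0] read 0x11 idx=18: raw=0x19007 flags P=1 W=1 U=1 S=0
  [1] read 0x19 idx=18: raw=0x1C007 flags P=1 W=1 U=1 S=0
  ⇒ phys 0x1CB95  [2 reads]
#2 VA=0x2E0757E (r,kernel):
  [0] read 0x11 idx=23: raw=0x1F007 flags P=1 W=1 U=1 S=0
  [1] read 0x1F idx=7: raw=0x23007 flags P=1 W=1 U=1 S=0
  ⇒ phys 0x2357E  [2 reads]

Access #1 PA: 0x1CB95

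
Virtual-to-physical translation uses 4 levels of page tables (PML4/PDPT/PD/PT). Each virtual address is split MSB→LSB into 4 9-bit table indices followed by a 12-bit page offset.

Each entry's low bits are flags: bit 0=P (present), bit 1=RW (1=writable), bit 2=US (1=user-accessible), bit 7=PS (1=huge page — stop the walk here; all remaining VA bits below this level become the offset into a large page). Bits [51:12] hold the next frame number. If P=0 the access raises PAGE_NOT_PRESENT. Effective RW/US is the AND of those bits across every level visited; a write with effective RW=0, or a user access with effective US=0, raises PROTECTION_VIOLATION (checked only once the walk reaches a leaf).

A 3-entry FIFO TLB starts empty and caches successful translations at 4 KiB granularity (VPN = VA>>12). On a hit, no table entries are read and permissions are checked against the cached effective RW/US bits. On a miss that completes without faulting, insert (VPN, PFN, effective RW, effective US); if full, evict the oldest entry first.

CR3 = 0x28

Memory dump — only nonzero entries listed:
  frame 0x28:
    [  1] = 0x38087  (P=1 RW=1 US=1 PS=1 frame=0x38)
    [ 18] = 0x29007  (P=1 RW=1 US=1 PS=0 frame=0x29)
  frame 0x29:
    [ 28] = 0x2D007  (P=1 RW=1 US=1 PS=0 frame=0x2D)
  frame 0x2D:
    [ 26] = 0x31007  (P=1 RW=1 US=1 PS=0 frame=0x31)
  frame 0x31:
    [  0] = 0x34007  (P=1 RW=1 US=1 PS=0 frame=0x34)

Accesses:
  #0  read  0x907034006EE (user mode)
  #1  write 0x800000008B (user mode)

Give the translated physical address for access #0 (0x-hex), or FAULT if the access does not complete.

Walk each access:
#0 VA=0x907034006EE (r,user):
  lvl0: tbl 0x28, slot 18 ⇒ 0x29007 (P1/RW1/US1/PS0)
  lvl1: tbl 0x29, slot 28 ⇒ 0x2D007 (P1/RW1/US1/PS0)
  lvl2: tbl 0x2D, slot 26 ⇒ 0x31007 (P1/RW1/US1/PS0)
  lvl3: tbl 0x31, slot 0 ⇒ 0x34007 (P1/RW1/US1/PS0)
  ✓ 0x346EE  — 4 lookups
#1 VA=0x800000008B (w,user):
  lvl0: tbl 0x28, slot 1 ⇒ 0x38087 (P1/RW1/US1/PS1)
  ✓ 0x3808B (huge @L0)  — 1 lookups

Access #0 PA: 0x346EE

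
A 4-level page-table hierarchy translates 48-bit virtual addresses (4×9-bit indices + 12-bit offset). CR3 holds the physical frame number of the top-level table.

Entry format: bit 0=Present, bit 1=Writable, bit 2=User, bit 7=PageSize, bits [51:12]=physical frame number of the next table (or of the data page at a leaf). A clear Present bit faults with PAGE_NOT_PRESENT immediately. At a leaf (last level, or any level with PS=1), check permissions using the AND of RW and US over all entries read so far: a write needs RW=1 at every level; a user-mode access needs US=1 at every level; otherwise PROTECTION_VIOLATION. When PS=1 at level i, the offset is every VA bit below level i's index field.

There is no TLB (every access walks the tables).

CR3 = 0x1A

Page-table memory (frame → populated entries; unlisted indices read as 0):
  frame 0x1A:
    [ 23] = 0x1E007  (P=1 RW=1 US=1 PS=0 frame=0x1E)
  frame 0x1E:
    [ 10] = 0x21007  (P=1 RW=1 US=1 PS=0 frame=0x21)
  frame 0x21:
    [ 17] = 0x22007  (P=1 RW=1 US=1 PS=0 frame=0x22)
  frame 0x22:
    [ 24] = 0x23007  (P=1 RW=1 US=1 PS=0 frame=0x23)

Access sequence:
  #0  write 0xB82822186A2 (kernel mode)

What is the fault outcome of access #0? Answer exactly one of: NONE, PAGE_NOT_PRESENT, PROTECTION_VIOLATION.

Per-access translation:
#0 VA=0xB82822186A2 (w,kernel):
  lvl0: tbl 0x1A, slot 23 ⇒ 0x1E007 (P1/RW1/US1/PS0)
  lvl1: tbl 0x1E, slot 10 ⇒ 0x21007 (P1/RW1/US1/PS0)
  lvl2: tbl 0x21, slot 17 ⇒ 0x22007 (P1/RW1/US1/PS0)
  lvl3: tbl 0x22, slot 24 ⇒ 0x23007 (P1/RW1/US1/PS0)
  ⇒ phys 0x236A2  [4 reads]

Access #0 fault: NONE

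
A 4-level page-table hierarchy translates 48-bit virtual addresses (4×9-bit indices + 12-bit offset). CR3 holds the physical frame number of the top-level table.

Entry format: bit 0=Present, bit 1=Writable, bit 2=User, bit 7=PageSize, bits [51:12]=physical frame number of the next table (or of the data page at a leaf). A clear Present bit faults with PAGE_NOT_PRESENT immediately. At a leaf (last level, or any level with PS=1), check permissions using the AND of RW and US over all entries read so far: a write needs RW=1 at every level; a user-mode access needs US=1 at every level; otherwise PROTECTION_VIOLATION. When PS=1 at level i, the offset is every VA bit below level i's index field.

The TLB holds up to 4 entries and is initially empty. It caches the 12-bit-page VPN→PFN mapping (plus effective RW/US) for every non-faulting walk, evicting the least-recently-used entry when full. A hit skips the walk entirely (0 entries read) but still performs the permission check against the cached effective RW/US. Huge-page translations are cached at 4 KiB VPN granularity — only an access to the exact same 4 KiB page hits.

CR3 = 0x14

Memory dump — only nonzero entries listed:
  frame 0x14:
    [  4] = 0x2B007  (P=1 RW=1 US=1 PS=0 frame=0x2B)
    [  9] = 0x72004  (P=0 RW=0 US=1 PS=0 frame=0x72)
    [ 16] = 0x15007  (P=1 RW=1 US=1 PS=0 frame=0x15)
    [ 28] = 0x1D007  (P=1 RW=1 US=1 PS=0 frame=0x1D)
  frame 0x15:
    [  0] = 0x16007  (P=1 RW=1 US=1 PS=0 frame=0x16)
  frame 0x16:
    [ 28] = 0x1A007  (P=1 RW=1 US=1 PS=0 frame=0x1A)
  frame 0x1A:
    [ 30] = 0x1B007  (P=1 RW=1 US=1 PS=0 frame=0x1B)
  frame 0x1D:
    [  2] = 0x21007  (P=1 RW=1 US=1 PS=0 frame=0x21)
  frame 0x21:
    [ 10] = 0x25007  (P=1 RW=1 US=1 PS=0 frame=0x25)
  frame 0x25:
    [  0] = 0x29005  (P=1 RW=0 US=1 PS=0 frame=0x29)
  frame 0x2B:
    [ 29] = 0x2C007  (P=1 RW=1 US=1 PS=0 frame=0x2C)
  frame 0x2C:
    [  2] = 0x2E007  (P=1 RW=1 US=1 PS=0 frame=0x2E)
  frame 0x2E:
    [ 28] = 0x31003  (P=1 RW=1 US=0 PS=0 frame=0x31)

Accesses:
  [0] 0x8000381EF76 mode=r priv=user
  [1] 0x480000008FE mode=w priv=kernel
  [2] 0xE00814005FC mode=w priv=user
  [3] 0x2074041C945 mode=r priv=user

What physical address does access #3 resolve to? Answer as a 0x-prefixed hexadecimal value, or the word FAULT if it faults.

Trace:
#0 VA=0x8000381EF76 (r,user):
  lvl0: tbl 0x14, slot 16 ⇒ 0x15007 (P1/RW1/US1/PS0)
  lvl1: tbl 0x15, slot 0 ⇒ 0x16007 (P1/RW1/US1/PS0)
  lvl2: tbl 0x16, slot 28 ⇒ 0x1A007 (P1/RW1/US1/PS0)
  lvl3: tbl 0x1A, slot 30 ⇒ 0x1B007 (P1/RW1/US1/PS0)
  ⇒ phys 0x1BF76  [4 reads]
#1 VA=0x480000008FE (w,kernel):
  lvl0: tbl 0x14, slot 9 ⇒ 0x72004 (P0/RW0/US1/PS0)
  ⇒ fault: PAGE_NOT_PRESENT  — 1 lookups
#2 VA=0xE00814005FC (w,user):
  lvl0: tbl 0x14, slot 28 ⇒ 0x1D007 (P1/RW1/US1/PS0)
  lvl1: tbl 0x1D, slot 2 ⇒ 0x21007 (P1/RW1/US1/PS0)
  lvl2: tbl 0x21, slot 10 ⇒ 0x25007 (P1/RW1/US1/PS0)
  lvl3: tbl 0x25, slot 0 ⇒ 0x29005 (P1/RW0/US1/PS0)
  ⇒ fault: PROTECTION_VIOLATION  — 4 lookups
#3 VA=0x2074041C945 (r,user):
  lvl0: tbl 0x14, slot 4 ⇒ 0x2B007 (P1/RW1/US1/PS0)
  lvl1: tbl 0x2B, slot 29 ⇒ 0x2C007 (P1/RW1/US1/PS0)
  lvl2: tbl 0x2C, slot 2 ⇒ 0x2E007 (P1/RW1/US1/PS0)
  lvl3: tbl 0x2E, slot 28 ⇒ 0x31003 (P1/RW1/US0/PS0)
  ⇒ fault: PROTECTION_VIOLATION  — 4 lookups

Access #3 PA: FAULT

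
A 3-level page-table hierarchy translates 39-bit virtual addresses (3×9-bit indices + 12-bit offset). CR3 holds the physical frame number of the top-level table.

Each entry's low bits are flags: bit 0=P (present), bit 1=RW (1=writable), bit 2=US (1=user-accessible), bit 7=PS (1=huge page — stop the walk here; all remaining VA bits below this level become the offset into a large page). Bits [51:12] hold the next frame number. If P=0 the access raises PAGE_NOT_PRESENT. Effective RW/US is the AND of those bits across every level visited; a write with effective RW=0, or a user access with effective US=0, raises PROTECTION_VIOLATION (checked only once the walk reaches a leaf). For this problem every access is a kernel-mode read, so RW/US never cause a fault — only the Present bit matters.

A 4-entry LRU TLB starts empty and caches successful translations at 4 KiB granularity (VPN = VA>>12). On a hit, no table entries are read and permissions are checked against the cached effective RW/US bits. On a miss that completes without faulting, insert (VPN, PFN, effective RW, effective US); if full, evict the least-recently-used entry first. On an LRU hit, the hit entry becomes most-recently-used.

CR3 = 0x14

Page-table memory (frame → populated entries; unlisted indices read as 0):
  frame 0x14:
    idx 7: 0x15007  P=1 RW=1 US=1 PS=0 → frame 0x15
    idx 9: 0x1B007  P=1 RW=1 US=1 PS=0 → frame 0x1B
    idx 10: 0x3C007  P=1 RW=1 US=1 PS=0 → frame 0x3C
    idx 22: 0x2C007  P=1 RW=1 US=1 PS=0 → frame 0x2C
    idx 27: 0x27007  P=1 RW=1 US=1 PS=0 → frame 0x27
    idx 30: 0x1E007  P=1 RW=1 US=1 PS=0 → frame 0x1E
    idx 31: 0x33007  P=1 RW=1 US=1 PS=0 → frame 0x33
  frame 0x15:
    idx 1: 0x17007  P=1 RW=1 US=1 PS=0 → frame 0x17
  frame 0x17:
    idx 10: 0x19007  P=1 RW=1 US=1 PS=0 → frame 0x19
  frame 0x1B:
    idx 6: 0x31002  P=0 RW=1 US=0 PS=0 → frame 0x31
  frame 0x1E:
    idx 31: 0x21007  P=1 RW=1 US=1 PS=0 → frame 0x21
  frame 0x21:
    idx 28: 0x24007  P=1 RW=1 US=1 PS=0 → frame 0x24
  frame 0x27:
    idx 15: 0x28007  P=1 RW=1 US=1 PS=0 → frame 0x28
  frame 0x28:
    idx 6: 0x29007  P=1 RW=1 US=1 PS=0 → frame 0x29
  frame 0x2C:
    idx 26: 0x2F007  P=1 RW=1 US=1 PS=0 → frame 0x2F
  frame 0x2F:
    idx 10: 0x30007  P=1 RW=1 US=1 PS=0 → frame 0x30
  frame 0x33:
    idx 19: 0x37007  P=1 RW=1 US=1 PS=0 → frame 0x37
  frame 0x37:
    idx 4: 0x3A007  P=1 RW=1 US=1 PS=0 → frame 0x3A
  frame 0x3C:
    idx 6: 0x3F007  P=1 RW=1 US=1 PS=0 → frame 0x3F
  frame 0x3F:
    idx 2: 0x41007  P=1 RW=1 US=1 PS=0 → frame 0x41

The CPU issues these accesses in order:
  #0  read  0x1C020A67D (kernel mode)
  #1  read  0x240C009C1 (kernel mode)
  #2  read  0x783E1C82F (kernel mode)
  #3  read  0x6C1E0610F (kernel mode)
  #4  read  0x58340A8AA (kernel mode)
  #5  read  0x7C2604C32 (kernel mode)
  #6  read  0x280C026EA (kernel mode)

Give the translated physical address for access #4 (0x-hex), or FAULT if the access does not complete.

Per-access translation:
#0 VA=0x1C020A67D (r,kernel):
  L0: frame=0x14 idx=7 entry=0x15007 [P=1 RW=1 US=1 PS=0]
  L1: frame=0x15 idx=1 entry=0x17007 [P=1 RW=1 US=1 PS=0]
  L2: frame=0x17 idx=10 entry=0x19007 [P=1 RW=1 US=1 PS=0]
  ⇒ phys 0x1967D  [3 reads]
#1 VA=0x240C009C1 (r,kernel):
  L0: frame=0x14 idx=9 entry=0x1B007 [P=1 RW=1 US=1 PS=0]
  L1: frame=0x1B idx=6 entry=0x31002 [P=0 RW=1 US=0 PS=0]
  → PAGE_NOT_PRESENT  (2 entries read)
#2 VA=0x783E1C82F (r,kernel):
  L0: frame=0x14 idx=30 entry=0x1E007 [P=1 RW=1 US=1 PS=0]
  L1: frame=0x1E idx=31 entry=0x21007 [P=1 RW=1 US=1 PS=0]
  L2: frame=0x21 idx=28 entry=0x24007 [P=1 RW=1 US=1 PS=0]
  ⇒ phys 0x2482F  [3 reads]
#3 VA=0x6C1E0610F (r,kernel):
  L0: frame=0x14 idx=27 entry=0x27007 [P=1 RW=1 US=1 PS=0]
  L1: frame=0x27 idx=15 entry=0x28007 [P=1 RW=1 US=1 PS=0]
  L2: frame=0x28 idx=6 entry=0x29007 [P=1 RW=1 US=1 PS=0]
  ⇒ phys 0x2910F  [3 reads]
#4 VA=0x58340A8AA (r,kernel):
  L0: frame=0x14 idx=22 entry=0x2C007 [P=1 RW=1 US=1 PS=0]
  L1: frame=0x2C idx=26 entry=0x2F007 [P=1 RW=1 US=1 PS=0]
  L2: frame=0x2F idx=10 entry=0x30007 [P=1 RW=1 US=1 PS=0]
  ⇒ phys 0x308AA  [3 reads]
#5 VA=0x7C2604C32 (r,kernel):
  L0: frame=0x14 idx=31 entry=0x33007 [P=1 RW=1 US=1 PS=0]
  L1: frame=0x33 idx=19 entry=0x37007 [P=1 RW=1 US=1 PS=0]
  L2: frame=0x37 idx=4 entry=0x3A007 [P=1 RW=1 US=1 PS=0]
  ⇒ phys 0x3AC32  [3 reads]
#6 VA=0x280C026EA (r,kernel):
  L0: frame=0x14 idx=10 entry=0x3C007 [P=1 RW=1 US=1 PS=0]
  L1: frame=0x3C idx=6 entry=0x3F007 [P=1 RW=1 US=1 PS=0]
  L2: frame=0x3F idx=2 entry=0x41007 [P=1 RW=1 US=1 PS=0]
  ⇒ phys 0x416EA  [3 reads]

Access #4 PA: 0x308AA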